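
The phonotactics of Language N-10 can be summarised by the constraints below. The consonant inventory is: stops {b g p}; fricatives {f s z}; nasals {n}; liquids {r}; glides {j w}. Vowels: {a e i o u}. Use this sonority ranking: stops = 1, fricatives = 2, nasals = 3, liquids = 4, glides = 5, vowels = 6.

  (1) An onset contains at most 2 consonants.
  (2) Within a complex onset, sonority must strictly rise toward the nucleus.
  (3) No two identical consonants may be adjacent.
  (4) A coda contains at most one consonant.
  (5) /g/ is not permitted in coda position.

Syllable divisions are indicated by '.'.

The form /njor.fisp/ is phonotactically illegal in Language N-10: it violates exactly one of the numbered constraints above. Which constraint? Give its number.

/njor.fisp/: syllable 2 coda /sp/ has 2 consonants (> 1).
This is a violation of constraint 4: "A coda contains at most one consonant."
The remaining constraints (1, 2, 3, 5) are satisfied.

4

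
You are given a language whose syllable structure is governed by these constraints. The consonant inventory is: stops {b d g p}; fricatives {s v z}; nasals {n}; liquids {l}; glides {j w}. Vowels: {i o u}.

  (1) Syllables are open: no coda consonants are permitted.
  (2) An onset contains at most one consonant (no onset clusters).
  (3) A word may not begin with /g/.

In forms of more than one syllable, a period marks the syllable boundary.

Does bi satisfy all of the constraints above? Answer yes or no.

bi — σ1 onset /b/, coda /∅/ ok → well-formed

yes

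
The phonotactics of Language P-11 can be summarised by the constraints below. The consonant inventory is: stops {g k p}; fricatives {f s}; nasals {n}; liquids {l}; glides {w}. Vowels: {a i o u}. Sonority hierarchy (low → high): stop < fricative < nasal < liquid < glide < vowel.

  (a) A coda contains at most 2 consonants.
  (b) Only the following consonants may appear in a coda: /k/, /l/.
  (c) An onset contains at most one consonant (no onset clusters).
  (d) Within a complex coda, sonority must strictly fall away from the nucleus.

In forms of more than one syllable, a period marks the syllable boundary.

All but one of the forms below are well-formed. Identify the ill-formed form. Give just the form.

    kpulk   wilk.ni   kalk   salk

kpulk — violates constraint (c): syllable 1 onset /kp/ has 2 consonants (> 1) → ill-formed
wilk.ni — σ1 onset /w/, coda /lk/ (4→1 falls) ok; σ2 onset /n/, coda /∅/ ok → well-formed
kalk — σ1 onset /k/, coda /lk/ (4→1 falls) ok → well-formed
salk — σ1 onset /s/, coda /lk/ (4→1 falls) ok → well-formed

kpulk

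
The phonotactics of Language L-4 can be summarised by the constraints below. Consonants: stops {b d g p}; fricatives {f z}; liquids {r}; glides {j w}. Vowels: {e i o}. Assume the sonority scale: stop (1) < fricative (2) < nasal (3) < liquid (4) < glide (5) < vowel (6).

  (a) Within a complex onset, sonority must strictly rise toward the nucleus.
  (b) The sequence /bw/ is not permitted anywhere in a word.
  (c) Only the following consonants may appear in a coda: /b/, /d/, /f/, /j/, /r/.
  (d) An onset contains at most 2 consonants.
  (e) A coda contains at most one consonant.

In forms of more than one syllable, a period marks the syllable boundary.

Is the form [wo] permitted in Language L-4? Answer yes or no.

yes

[wo] — σ1 onset /w/, coda /∅/ ok → permitted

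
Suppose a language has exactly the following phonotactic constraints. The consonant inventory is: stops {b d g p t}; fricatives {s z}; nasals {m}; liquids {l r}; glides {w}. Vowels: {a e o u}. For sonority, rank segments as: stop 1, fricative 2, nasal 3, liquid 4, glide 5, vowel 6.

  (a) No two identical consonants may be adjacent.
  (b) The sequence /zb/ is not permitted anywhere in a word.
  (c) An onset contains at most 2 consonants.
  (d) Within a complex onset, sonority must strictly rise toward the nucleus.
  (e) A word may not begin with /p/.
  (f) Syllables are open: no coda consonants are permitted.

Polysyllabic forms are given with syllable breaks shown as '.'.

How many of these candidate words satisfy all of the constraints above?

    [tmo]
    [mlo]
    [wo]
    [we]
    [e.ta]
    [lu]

[tmo] — σ1 onset /tm/ (1→3 rises), coda /∅/ ok → permitted
[mlo] — σ1 onset /ml/ (3→4 rises), coda /∅/ ok → permitted
[wo] — σ1 onset /w/, coda /∅/ ok → permitted
[we] — σ1 onset /w/, coda /∅/ ok → permitted
[e.ta] — σ1 onset /∅/, coda /∅/ ok; σ2 onset /t/, coda /∅/ ok → permitted
[lu] — σ1 onset /l/, coda /∅/ ok → permitted
Permitted: [tmo], [mlo], [wo], [we], [e.ta], [lu] → 6.

6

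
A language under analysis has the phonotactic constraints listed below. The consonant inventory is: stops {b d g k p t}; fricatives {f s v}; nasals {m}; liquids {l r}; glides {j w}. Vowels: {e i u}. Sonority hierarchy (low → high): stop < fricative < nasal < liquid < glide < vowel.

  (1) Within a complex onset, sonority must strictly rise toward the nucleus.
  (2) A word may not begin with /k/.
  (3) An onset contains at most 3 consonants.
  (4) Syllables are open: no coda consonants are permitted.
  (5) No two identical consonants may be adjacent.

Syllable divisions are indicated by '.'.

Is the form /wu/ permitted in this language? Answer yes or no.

/wu/ — σ1 onset /w/, coda /∅/ ok → permitted

yes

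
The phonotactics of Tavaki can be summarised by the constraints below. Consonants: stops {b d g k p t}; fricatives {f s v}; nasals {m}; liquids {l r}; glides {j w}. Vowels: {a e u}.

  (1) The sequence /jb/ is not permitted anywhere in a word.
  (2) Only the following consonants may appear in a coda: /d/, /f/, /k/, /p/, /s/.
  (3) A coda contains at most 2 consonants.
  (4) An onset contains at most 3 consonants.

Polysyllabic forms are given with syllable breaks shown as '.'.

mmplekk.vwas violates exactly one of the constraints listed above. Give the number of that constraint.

mmplekk.vwas: syllable 1 onset /mmpl/ has 4 consonants (> 3).
This is a violation of constraint 4: "An onset contains at most 3 consonants."
The remaining constraints (1, 2, 3) are satisfied.

4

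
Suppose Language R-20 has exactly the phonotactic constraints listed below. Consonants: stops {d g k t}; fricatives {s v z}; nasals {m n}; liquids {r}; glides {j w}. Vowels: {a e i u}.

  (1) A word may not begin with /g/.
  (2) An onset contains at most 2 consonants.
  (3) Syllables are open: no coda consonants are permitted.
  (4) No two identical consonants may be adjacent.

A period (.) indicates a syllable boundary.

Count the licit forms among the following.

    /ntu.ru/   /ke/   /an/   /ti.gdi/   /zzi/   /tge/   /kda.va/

5

/ntu.ru/ — σ1 onset /nt/ (2C), coda /∅/ ok; σ2 onset /r/, coda /∅/ ok → licit
/ke/ — σ1 onset /k/, coda /∅/ ok → licit
/an/ — violates constraint 3: syllable 1 coda /n/ has 1 consonant (> 0) → illicit
/ti.gdi/ — σ1 onset /t/, coda /∅/ ok; σ2 onset /gd/ (2C), coda /∅/ ok → licit
/zzi/ — violates constraint 4: adjacent identical consonants /zz/ → illicit
/tge/ — σ1 onset /tg/ (2C), coda /∅/ ok → licit
/kda.va/ — σ1 onset /kd/ (2C), coda /∅/ ok; σ2 onset /v/, coda /∅/ ok → licit
Licit: /ntu.ru/, /ke/, /ti.gdi/, /tge/, /kda.va/ → 5.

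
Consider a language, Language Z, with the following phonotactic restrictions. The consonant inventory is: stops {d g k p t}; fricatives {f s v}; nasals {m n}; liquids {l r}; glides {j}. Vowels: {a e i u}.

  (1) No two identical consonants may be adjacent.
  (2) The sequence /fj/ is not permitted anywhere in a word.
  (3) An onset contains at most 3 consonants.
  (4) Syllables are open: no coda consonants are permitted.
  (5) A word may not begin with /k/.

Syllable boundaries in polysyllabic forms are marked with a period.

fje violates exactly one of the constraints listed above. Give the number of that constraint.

2

fje: contains banned sequence /fj/.
This is a violation of constraint 2: "The sequence /fj/ is not permitted anywhere in a word."
The remaining constraints (1, 3, 4, 5) are satisfied.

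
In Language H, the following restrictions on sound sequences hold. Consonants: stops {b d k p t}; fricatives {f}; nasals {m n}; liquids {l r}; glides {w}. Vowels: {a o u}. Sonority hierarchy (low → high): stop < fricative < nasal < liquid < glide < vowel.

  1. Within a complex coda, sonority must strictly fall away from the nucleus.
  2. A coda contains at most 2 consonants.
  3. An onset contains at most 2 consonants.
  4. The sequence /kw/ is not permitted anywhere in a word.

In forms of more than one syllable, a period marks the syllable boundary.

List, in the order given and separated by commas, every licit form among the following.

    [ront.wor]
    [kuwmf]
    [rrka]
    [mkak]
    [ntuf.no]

[ront.wor], [mkak], [ntuf.no]

[ront.wor] — σ1 onset /r/, coda /nt/ (3→1 falls) ok; σ2 onset /w/, coda /r/ ok → licit
[kuwmf] — violates constraint 2: syllable 1 coda /wmf/ has 3 consonants (> 2) → illicit
[rrka] — violates constraint 3: syllable 1 onset /rrk/ has 3 consonants (> 2) → illicit
[mkak] — σ1 onset /mk/ (2C), coda /k/ ok → licit
[ntuf.no] — σ1 onset /nt/ (2C), coda /f/ ok; σ2 onset /n/, coda /∅/ ok → licit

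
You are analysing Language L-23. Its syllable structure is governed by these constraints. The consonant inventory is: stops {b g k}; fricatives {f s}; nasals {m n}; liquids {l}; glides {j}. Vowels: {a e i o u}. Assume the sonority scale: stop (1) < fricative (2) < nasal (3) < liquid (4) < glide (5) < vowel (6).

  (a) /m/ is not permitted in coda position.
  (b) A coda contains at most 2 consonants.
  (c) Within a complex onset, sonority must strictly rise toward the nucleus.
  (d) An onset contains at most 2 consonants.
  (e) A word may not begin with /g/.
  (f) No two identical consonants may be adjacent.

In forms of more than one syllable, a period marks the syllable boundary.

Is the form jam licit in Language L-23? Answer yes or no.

no

jam — violates constraint (a): syllable 1 coda contains /m/ → illicit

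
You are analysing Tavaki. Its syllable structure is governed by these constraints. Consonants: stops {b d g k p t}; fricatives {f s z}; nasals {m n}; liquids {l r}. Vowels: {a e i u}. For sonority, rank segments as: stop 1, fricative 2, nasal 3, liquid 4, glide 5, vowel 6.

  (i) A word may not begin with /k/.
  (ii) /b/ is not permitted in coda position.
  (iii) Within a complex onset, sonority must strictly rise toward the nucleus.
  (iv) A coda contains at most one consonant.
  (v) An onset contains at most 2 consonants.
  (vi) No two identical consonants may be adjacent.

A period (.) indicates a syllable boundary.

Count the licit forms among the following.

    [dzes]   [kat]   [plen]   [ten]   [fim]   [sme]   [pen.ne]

5

[dzes] — σ1 onset /dz/ (1→2 rises), coda /s/ ok → licit
[kat] — violates constraint (i): word begins with /k/ → illicit
[plen] — σ1 onset /pl/ (1→4 rises), coda /n/ ok → licit
[ten] — σ1 onset /t/, coda /n/ ok → licit
[fim] — σ1 onset /f/, coda /m/ ok → licit
[sme] — σ1 onset /sm/ (2→3 rises), coda /∅/ ok → licit
[pen.ne] — violates constraint (vi): adjacent identical consonants /nn/ → illicit
Licit: [dzes], [plen], [ten], [fim], [sme] → 5.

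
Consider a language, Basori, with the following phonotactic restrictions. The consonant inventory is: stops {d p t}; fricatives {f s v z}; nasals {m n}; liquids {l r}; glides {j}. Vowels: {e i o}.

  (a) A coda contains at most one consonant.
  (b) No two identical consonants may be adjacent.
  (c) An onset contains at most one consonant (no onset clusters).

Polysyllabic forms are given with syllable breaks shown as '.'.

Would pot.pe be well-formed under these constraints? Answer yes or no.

pot.pe — σ1 onset /p/, coda /t/ ok; σ2 onset /p/, coda /∅/ ok → well-formed

yes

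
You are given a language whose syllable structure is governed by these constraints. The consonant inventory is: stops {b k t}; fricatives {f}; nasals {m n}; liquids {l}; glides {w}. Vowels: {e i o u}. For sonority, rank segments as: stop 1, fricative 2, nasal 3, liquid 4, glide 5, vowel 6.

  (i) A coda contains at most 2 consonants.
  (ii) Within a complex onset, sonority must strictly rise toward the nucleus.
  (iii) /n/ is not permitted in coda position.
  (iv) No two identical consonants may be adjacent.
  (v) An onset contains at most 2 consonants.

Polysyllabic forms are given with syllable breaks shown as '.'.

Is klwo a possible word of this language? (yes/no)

no

klwo — violates constraint (v): syllable 1 onset /klw/ has 3 consonants (> 2) → ill-formed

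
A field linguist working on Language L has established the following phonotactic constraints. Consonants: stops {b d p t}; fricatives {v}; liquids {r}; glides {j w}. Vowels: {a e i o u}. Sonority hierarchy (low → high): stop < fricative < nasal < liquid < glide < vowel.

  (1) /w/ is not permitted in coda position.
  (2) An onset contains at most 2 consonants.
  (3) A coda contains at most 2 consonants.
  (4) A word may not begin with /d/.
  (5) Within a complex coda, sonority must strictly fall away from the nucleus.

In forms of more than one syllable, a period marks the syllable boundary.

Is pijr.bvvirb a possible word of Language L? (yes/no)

pijr.bvvirb — violates constraint 2: syllable 2 onset /bvv/ has 3 consonants (> 2) → ill-formed

no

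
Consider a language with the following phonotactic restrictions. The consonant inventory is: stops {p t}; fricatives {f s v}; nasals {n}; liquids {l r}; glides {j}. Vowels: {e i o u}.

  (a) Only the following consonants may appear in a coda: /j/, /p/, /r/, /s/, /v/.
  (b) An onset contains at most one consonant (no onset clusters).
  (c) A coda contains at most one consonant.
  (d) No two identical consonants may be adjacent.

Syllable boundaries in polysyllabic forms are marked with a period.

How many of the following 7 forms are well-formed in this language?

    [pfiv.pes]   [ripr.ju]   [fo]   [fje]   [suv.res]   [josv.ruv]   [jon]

2

[pfiv.pes] — violates constraint (b): syllable 1 onset /pf/ has 2 consonants (> 1) → ill-formed
[ripr.ju] — violates constraint (c): syllable 1 coda /pr/ has 2 consonants (> 1) → ill-formed
[fo] — σ1 onset /f/, coda /∅/ ok → well-formed
[fje] — violates constraint (b): syllable 1 onset /fj/ has 2 consonants (> 1) → ill-formed
[suv.res] — σ1 onset /s/, coda /v/ ok; σ2 onset /r/, coda /s/ ok → well-formed
[josv.ruv] — violates constraint (c): syllable 1 coda /sv/ has 2 consonants (> 1) → ill-formed
[jon] — violates constraint (a): syllable 1 coda contains /n/, which is not a licensed coda consonant → ill-formed
Well-formed: [fo], [suv.res] → 2.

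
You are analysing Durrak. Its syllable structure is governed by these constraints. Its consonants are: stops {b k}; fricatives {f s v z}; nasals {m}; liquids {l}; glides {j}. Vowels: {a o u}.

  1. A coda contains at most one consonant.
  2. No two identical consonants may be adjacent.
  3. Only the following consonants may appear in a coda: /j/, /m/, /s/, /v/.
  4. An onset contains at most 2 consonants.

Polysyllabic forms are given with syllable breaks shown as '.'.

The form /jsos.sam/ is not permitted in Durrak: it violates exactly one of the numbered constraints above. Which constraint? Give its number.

2

/jsos.sam/: adjacent identical consonants /ss/.
This is a violation of constraint 2: "No two identical consonants may be adjacent."
The remaining constraints (1, 3, 4) are satisfied.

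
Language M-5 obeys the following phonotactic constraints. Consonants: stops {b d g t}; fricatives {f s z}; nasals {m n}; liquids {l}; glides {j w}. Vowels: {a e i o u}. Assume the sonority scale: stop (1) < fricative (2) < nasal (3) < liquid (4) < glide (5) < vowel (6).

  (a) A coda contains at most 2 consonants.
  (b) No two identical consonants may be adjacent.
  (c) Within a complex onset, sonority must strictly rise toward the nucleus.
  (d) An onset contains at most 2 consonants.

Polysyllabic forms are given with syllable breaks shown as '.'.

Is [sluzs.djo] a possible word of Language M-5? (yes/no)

[sluzs.djo] — σ1 onset /sl/ (2→4 rises), coda /zs/ (2C) ok; σ2 onset /dj/ (1→5 rises), coda /∅/ ok → licit

yes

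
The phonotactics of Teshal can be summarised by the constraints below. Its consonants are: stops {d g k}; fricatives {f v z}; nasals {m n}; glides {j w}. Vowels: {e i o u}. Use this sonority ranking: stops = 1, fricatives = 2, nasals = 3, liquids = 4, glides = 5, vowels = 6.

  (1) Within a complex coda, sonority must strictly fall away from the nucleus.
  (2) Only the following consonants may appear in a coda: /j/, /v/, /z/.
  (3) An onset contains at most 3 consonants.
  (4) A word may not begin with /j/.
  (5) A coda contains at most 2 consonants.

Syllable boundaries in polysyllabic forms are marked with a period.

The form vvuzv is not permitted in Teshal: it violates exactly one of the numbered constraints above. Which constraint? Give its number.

vvuzv: syllable 1 coda /zv/: /z/ (fricative, 2) → /v/ (fricative, 2) does not fall.
This is a violation of constraint 1: "Within a complex coda, sonority must strictly fall away from the nucleus."
The remaining constraints (2, 3, 4, 5) are satisfied.

1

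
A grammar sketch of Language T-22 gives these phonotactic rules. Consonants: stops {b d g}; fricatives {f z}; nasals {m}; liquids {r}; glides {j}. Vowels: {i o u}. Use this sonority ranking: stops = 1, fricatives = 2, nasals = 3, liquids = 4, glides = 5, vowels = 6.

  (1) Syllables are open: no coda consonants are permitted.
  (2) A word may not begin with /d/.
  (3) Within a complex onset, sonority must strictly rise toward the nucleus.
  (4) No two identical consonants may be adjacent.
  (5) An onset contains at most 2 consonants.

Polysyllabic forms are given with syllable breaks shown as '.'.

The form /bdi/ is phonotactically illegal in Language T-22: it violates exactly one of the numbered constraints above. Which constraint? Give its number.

/bdi/: syllable 1 onset /bd/: /b/ (stop, 1) → /d/ (stop, 1) does not rise.
This is a violation of constraint 3: "Within a complex onset, sonority must strictly rise toward the nucleus."
The remaining constraints (1, 2, 4, 5) are satisfied.

3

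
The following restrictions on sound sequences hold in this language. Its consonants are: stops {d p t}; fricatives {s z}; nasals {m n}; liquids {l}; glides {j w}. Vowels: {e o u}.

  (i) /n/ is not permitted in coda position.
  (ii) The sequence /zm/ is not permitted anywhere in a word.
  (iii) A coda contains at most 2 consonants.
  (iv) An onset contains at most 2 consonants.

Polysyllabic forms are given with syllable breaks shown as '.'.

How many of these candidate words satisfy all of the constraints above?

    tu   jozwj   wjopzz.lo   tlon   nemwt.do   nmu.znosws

1

tu — σ1 onset /t/, coda /∅/ ok → well-formed
jozwj — violates constraint (iii): syllable 1 coda /zwj/ has 3 consonants (> 2) → ill-formed
wjopzz.lo — violates constraint (iii): syllable 1 coda /pzz/ has 3 consonants (> 2) → ill-formed
tlon — violates constraint (i): syllable 1 coda contains /n/ → ill-formed
nemwt.do — violates constraint (iii): syllable 1 coda /mwt/ has 3 consonants (> 2) → ill-formed
nmu.znosws — violates constraint (iii): syllable 2 coda /sws/ has 3 consonants (> 2) → ill-formed
Well-formed: tu → 1.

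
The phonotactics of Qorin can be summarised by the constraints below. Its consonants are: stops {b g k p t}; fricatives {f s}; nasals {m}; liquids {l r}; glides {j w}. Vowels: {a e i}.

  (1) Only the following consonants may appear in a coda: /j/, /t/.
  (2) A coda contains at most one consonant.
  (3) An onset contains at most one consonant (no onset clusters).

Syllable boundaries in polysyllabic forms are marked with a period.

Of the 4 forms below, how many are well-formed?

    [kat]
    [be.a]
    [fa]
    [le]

4

[kat] — σ1 onset /k/, coda /t/ ok → well-formed
[be.a] — σ1 onset /b/, coda /∅/ ok; σ2 onset /∅/, coda /∅/ ok → well-formed
[fa] — σ1 onset /f/, coda /∅/ ok → well-formed
[le] — σ1 onset /l/, coda /∅/ ok → well-formed
Well-formed: [kat], [be.a], [fa], [le] → 4.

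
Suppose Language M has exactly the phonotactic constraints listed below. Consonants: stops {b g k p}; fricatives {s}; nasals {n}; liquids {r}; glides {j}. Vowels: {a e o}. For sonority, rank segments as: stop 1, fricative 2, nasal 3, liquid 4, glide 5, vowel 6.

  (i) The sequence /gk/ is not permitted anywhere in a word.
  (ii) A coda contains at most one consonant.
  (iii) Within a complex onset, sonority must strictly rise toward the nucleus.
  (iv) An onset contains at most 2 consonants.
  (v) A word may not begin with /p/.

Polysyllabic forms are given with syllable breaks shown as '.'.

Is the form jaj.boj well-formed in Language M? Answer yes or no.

jaj.boj — σ1 onset /j/, coda /j/ ok; σ2 onset /b/, coda /j/ ok → well-formed

yes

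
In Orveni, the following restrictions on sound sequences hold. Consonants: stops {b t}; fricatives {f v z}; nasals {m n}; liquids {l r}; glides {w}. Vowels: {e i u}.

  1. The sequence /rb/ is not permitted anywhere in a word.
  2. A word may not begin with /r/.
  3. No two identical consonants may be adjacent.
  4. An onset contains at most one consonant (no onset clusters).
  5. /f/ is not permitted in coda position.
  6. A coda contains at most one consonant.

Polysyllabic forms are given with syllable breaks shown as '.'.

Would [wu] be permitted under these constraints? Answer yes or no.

[wu] — σ1 onset /w/, coda /∅/ ok → permitted

yes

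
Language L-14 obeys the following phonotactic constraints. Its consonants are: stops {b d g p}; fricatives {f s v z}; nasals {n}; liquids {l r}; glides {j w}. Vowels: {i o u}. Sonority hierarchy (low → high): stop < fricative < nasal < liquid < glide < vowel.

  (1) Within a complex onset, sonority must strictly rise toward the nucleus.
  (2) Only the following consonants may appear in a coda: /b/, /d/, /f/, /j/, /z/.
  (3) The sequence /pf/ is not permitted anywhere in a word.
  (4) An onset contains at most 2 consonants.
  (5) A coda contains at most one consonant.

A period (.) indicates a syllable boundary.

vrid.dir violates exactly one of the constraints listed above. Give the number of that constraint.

2

vrid.dir: syllable 2 coda contains /r/, which is not a licensed coda consonant.
This is a violation of constraint 2: "Only the following consonants may appear in a coda: /b/, /d/, /f/, /j/, /z/."
The remaining constraints (1, 3, 4, 5) are satisfied.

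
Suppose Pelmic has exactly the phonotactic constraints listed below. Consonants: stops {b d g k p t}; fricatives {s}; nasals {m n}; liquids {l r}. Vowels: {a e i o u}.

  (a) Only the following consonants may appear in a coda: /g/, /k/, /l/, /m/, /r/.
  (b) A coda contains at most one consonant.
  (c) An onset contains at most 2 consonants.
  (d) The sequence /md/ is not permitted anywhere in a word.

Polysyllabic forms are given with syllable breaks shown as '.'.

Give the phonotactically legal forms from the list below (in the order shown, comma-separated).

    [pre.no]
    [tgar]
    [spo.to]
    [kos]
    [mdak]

[pre.no] — σ1 onset /pr/ (2C), coda /∅/ ok; σ2 onset /n/, coda /∅/ ok → phonotactically legal
[tgar] — σ1 onset /tg/ (2C), coda /r/ ok → phonotactically legal
[spo.to] — σ1 onset /sp/ (2C), coda /∅/ ok; σ2 onset /t/, coda /∅/ ok → phonotactically legal
[kos] — violates constraint (a): syllable 1 coda contains /s/, which is not a licensed coda consonant → phonotactically illegal
[mdak] — violates constraint (d): contains banned sequence /md/ → phonotactically illegal

[pre.no], [tgar], [spo.to]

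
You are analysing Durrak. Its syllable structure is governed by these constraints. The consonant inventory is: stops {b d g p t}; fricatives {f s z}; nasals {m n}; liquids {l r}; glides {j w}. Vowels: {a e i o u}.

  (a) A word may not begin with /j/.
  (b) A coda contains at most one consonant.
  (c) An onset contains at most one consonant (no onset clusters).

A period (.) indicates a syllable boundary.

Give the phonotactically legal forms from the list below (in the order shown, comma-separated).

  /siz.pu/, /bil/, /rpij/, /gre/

/siz.pu/, /bil/

/siz.pu/ — σ1 onset /s/, coda /z/ ok; σ2 onset /p/, coda /∅/ ok → phonotactically legal
/bil/ — σ1 onset /b/, coda /l/ ok → phonotactically legal
/rpij/ — violates constraint (c): syllable 1 onset /rp/ has 2 consonants (> 1) → phonotactically illegal
/gre/ — violates constraint (c): syllable 1 onset /gr/ has 2 consonants (> 1) → phonotactically illegal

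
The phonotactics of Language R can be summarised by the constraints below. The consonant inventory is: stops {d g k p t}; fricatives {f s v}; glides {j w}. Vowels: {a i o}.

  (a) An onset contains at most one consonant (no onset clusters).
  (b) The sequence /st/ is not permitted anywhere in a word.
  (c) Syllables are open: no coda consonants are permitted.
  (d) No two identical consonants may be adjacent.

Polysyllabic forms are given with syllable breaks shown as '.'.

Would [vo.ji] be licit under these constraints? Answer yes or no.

yes

[vo.ji] — σ1 onset /v/, coda /∅/ ok; σ2 onset /j/, coda /∅/ ok → licit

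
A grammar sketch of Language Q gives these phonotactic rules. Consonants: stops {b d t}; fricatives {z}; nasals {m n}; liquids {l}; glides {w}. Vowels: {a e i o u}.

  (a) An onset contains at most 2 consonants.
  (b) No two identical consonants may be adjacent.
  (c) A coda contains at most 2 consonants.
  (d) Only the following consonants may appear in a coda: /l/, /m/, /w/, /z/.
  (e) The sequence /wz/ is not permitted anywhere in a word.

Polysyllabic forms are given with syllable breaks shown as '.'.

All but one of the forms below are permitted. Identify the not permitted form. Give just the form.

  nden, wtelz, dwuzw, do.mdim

nden

nden — violates constraint (d): syllable 1 coda contains /n/, which is not a licensed coda consonant → not permitted
wtelz — σ1 onset /wt/ (2C), coda /lz/ (2C) ok → permitted
dwuzw — σ1 onset /dw/ (2C), coda /zw/ (2C) ok → permitted
do.mdim — σ1 onset /d/, coda /∅/ ok; σ2 onset /md/ (2C), coda /m/ ok → permitted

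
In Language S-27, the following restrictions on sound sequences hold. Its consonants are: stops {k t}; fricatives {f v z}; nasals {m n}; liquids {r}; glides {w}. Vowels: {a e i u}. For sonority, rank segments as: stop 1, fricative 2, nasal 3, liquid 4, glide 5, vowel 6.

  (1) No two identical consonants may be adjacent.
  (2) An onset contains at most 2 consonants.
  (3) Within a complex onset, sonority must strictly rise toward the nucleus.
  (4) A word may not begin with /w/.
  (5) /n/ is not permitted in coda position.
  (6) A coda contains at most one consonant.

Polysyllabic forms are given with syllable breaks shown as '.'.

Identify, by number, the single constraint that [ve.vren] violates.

5

[ve.vren]: syllable 2 coda contains /n/.
This is a violation of constraint 5: "/n/ is not permitted in coda position."
The remaining constraints (1, 2, 3, 4, 6) are satisfied.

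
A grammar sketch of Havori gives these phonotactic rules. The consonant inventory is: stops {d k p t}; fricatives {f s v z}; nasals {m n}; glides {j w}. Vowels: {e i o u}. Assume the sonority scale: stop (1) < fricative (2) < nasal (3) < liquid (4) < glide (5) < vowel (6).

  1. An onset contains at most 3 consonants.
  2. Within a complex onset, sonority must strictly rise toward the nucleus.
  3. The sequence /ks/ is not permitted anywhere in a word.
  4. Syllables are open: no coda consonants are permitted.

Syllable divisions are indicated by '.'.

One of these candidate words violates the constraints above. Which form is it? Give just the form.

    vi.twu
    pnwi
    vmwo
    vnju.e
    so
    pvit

pvit

vi.twu — σ1 onset /v/, coda /∅/ ok; σ2 onset /tw/ (1→5 rises), coda /∅/ ok → licit
pnwi — σ1 onset /pnw/ (1→3→5 rises), coda /∅/ ok → licit
vmwo — σ1 onset /vmw/ (2→3→5 rises), coda /∅/ ok → licit
vnju.e — σ1 onset /vnj/ (2→3→5 rises), coda /∅/ ok; σ2 onset /∅/, coda /∅/ ok → licit
so — σ1 onset /s/, coda /∅/ ok → licit
pvit — violates constraint 4: syllable 1 coda /t/ has 1 consonant (> 0) → illicit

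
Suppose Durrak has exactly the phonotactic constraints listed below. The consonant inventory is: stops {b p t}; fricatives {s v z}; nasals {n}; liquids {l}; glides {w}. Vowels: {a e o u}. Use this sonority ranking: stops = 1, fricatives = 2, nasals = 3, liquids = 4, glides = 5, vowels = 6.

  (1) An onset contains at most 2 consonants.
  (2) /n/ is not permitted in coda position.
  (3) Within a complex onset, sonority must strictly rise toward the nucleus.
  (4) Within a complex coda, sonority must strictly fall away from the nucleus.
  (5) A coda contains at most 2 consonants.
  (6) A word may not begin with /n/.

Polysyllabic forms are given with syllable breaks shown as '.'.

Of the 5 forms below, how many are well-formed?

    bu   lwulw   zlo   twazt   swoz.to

bu — σ1 onset /b/, coda /∅/ ok → well-formed
lwulw — violates constraint 4: syllable 1 coda /lw/: /l/ (liquid, 4) → /w/ (glide, 5) does not fall → ill-formed
zlo — σ1 onset /zl/ (2→4 rises), coda /∅/ ok → well-formed
twazt — σ1 onset /tw/ (1→5 rises), coda /zt/ (2→1 falls) ok → well-formed
swoz.to — σ1 onset /sw/ (2→5 rises), coda /z/ ok; σ2 onset /t/, coda /∅/ ok → well-formed
Well-formed: bu, zlo, twazt, swoz.to → 4.

4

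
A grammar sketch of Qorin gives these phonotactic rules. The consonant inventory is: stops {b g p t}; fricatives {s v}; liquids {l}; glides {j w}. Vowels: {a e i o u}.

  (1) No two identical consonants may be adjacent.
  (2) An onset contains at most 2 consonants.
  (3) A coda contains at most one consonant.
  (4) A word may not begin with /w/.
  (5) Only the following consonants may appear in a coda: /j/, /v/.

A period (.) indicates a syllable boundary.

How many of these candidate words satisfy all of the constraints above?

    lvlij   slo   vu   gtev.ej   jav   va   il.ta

5

lvlij — violates constraint 2: syllable 1 onset /lvl/ has 3 consonants (> 2) → not permitted
slo — σ1 onset /sl/ (2C), coda /∅/ ok → permitted
vu — σ1 onset /v/, coda /∅/ ok → permitted
gtev.ej — σ1 onset /gt/ (2C), coda /v/ ok; σ2 onset /∅/, coda /j/ ok → permitted
jav — σ1 onset /j/, coda /v/ ok → permitted
va — σ1 onset /v/, coda /∅/ ok → permitted
il.ta — violates constraint 5: syllable 1 coda contains /l/, which is not a licensed coda consonant → not permitted
Permitted: slo, vu, gtev.ej, jav, va → 5.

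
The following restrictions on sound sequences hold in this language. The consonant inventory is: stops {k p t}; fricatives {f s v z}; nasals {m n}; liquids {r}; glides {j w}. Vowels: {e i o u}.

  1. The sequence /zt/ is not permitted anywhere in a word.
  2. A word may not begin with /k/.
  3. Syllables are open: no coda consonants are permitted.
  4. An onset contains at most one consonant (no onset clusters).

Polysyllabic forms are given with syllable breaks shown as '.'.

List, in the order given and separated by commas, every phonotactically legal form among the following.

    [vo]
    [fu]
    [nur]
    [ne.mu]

[vo], [fu], [ne.mu]

[vo] — σ1 onset /v/, coda /∅/ ok → phonotactically legal
[fu] — σ1 onset /f/, coda /∅/ ok → phonotactically legal
[nur] — violates constraint 3: syllable 1 coda /r/ has 1 consonant (> 0) → phonotactically illegal
[ne.mu] — σ1 onset /n/, coda /∅/ ok; σ2 onset /m/, coda /∅/ ok → phonotactically legal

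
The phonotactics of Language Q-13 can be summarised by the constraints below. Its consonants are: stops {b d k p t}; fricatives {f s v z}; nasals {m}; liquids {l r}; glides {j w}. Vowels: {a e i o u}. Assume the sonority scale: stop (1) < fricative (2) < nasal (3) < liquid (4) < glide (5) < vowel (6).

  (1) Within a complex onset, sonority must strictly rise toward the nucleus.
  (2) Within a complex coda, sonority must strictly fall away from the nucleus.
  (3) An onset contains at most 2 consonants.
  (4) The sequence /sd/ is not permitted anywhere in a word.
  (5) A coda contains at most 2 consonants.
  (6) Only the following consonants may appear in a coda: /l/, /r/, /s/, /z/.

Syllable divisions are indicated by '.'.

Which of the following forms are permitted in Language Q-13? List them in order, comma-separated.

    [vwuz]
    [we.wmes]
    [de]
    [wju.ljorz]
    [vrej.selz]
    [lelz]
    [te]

[vwuz], [de], [lelz], [te]

[vwuz] — σ1 onset /vw/ (2→5 rises), coda /z/ ok → permitted
[we.wmes] — violates constraint 1: syllable 2 onset /wm/: /w/ (glide, 5) → /m/ (nasal, 3) does not rise → not permitted
[de] — σ1 onset /d/, coda /∅/ ok → permitted
[wju.ljorz] — violates constraint 1: syllable 1 onset /wj/: /w/ (glide, 5) → /j/ (glide, 5) does not rise → not permitted
[vrej.selz] — violates constraint 6: syllable 1 coda contains /j/, which is not a licensed coda consonant → not permitted
[lelz] — σ1 onset /l/, coda /lz/ (4→2 falls) ok → permitted
[te] — σ1 onset /t/, coda /∅/ ok → permitted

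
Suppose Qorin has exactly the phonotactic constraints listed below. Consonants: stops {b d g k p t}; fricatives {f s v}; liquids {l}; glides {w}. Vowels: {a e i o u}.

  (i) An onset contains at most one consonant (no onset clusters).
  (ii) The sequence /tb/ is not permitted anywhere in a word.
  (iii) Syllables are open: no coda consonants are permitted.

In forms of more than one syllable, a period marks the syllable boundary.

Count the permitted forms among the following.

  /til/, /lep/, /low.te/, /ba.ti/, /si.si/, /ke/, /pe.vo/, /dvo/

/til/ — violates constraint (iii): syllable 1 coda /l/ has 1 consonant (> 0) → not permitted
/lep/ — violates constraint (iii): syllable 1 coda /p/ has 1 consonant (> 0) → not permitted
/low.te/ — violates constraint (iii): syllable 1 coda /w/ has 1 consonant (> 0) → not permitted
/ba.ti/ — σ1 onset /b/, coda /∅/ ok; σ2 onset /t/, coda /∅/ ok → permitted
/si.si/ — σ1 onset /s/, coda /∅/ ok; σ2 onset /s/, coda /∅/ ok → permitted
/ke/ — σ1 onset /k/, coda /∅/ ok → permitted
/pe.vo/ — σ1 onset /p/, coda /∅/ ok; σ2 onset /v/, coda /∅/ ok → permitted
/dvo/ — violates constraint (i): syllable 1 onset /dv/ has 2 consonants (> 1) → not permitted
Permitted: /ba.ti/, /si.si/, /ke/, /pe.vo/ → 4.

4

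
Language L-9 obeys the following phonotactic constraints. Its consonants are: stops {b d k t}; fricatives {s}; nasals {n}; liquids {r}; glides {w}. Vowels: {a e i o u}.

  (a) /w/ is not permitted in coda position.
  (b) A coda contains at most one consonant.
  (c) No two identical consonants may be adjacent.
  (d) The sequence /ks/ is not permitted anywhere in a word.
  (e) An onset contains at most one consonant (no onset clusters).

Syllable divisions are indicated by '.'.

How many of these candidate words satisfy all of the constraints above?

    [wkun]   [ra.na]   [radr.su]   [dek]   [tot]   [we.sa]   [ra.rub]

[wkun] — violates constraint (e): syllable 1 onset /wk/ has 2 consonants (> 1) → not permitted
[ra.na] — σ1 onset /r/, coda /∅/ ok; σ2 onset /n/, coda /∅/ ok → permitted
[radr.su] — violates constraint (b): syllable 1 coda /dr/ has 2 consonants (> 1) → not permitted
[dek] — σ1 onset /d/, coda /k/ ok → permitted
[tot] — σ1 onset /t/, coda /t/ ok → permitted
[we.sa] — σ1 onset /w/, coda /∅/ ok; σ2 onset /s/, coda /∅/ ok → permitted
[ra.rub] — σ1 onset /r/, coda /∅/ ok; σ2 onset /r/, coda /b/ ok → permitted
Permitted: [ra.na], [dek], [tot], [we.sa], [ra.rub] → 5.

5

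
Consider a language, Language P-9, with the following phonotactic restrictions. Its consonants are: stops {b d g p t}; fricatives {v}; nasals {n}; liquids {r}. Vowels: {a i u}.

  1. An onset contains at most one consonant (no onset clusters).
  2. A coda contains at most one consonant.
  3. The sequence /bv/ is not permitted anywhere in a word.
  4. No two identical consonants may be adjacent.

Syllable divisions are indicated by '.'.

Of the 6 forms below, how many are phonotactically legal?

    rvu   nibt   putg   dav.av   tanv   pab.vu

1

rvu — violates constraint 1: syllable 1 onset /rv/ has 2 consonants (> 1) → phonotactically illegal
nibt — violates constraint 2: syllable 1 coda /bt/ has 2 consonants (> 1) → phonotactically illegal
putg — violates constraint 2: syllable 1 coda /tg/ has 2 consonants (> 1) → phonotactically illegal
dav.av — σ1 onset /d/, coda /v/ ok; σ2 onset /∅/, coda /v/ ok → phonotactically legal
tanv — violates constraint 2: syllable 1 coda /nv/ has 2 consonants (> 1) → phonotactically illegal
pab.vu — violates constraint 3: contains banned sequence /bv/ → phonotactically illegal
Phonotactically legal: dav.av → 1.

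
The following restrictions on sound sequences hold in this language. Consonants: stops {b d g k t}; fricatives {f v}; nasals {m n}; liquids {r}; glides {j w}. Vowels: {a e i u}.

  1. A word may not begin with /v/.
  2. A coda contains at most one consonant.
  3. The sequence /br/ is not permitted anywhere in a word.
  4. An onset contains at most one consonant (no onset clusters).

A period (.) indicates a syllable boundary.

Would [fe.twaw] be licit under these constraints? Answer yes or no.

no

[fe.twaw] — violates constraint 4: syllable 2 onset /tw/ has 2 consonants (> 1) → illicit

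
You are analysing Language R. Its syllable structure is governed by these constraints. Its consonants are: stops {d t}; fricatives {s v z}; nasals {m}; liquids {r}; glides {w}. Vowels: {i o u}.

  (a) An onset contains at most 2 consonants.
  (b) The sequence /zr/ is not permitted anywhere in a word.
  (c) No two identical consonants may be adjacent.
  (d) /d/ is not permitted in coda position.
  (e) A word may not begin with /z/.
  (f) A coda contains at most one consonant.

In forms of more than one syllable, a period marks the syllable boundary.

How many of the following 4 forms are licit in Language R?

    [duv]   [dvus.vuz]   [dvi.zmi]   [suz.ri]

3

[duv] — σ1 onset /d/, coda /v/ ok → licit
[dvus.vuz] — σ1 onset /dv/ (2C), coda /s/ ok; σ2 onset /v/, coda /z/ ok → licit
[dvi.zmi] — σ1 onset /dv/ (2C), coda /∅/ ok; σ2 onset /zm/ (2C), coda /∅/ ok → licit
[suz.ri] — violates constraint (b): contains banned sequence /zr/ → illicit
Licit: [duv], [dvus.vuz], [dvi.zmi] → 3.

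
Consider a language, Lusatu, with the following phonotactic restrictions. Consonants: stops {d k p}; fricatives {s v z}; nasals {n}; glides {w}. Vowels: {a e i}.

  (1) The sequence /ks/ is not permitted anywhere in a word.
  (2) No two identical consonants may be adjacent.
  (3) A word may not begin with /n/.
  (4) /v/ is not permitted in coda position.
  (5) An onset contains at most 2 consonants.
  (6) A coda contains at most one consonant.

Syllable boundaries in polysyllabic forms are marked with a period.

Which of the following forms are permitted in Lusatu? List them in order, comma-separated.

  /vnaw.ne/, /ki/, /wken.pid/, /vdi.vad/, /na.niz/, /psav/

/vnaw.ne/, /ki/, /wken.pid/, /vdi.vad/

/vnaw.ne/ — σ1 onset /vn/ (2C), coda /w/ ok; σ2 onset /n/, coda /∅/ ok → permitted
/ki/ — σ1 onset /k/, coda /∅/ ok → permitted
/wken.pid/ — σ1 onset /wk/ (2C), coda /n/ ok; σ2 onset /p/, coda /d/ ok → permitted
/vdi.vad/ — σ1 onset /vd/ (2C), coda /∅/ ok; σ2 onset /v/, coda /d/ ok → permitted
/na.niz/ — violates constraint 3: word begins with /n/ → not permitted
/psav/ — violates constraint 4: syllable 1 coda contains /v/ → not permitted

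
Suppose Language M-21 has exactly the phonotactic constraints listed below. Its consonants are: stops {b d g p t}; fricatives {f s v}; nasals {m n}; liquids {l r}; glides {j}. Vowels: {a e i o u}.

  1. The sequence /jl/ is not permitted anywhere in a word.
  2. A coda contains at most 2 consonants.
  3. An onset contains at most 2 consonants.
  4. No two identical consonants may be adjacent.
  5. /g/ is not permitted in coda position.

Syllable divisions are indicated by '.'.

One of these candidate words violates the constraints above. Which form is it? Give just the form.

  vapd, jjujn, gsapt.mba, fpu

jjujn

vapd — σ1 onset /v/, coda /pd/ (2C) ok → licit
jjujn — violates constraint 4: adjacent identical consonants /jj/ → illicit
gsapt.mba — σ1 onset /gs/ (2C), coda /pt/ (2C) ok; σ2 onset /mb/ (2C), coda /∅/ ok → licit
fpu — σ1 onset /fp/ (2C), coda /∅/ ok → licit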